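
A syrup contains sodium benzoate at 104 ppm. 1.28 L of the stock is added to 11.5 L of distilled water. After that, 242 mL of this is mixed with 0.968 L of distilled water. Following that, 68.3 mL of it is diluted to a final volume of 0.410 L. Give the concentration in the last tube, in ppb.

347 ppb

Overall dilution factor = 9.984 × 5 × 6.003 = 300.
104 ppm / 300 = 0.347 ppm = 347 ppb.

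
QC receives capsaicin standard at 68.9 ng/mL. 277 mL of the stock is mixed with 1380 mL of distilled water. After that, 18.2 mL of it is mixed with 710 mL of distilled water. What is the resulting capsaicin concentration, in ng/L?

Overall dilution factor = 5.982 × 40.01 = 239.
68.9 ng/mL / 239 = 0.288 ng/mL = 288 ng/L.

288 ng/L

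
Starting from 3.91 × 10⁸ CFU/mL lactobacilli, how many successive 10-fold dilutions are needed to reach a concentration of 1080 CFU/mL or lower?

6

Need 10ⁿ ≥ 3.62 × 10⁵, so n ≥ log(3.62 × 10⁵)/log(10) = 5.56.
Minimum whole steps: n = 6.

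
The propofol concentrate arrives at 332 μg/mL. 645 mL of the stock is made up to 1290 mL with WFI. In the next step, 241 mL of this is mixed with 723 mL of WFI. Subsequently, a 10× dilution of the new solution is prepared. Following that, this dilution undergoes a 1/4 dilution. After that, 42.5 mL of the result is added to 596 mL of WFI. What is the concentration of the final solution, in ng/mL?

69.1 ng/mL

Overall dilution factor = 2 × 4 × 10 × 4 × 15.02 = 4808.
332 μg/mL / 4808 = 0.0691 μg/mL = 69.1 ng/mL.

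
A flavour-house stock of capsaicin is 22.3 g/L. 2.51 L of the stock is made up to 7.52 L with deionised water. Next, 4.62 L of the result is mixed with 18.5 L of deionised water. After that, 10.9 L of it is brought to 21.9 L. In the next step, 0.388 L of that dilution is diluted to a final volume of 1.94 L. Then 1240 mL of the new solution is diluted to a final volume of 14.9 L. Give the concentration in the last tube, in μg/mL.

Overall dilution factor = 2.996 × 5.004 × 2.009 × 5 × 12.02 = 1810.
22.3 g/L / 1810 = 0.0123 g/L = 12.3 μg/mL.

12.3 μg/mL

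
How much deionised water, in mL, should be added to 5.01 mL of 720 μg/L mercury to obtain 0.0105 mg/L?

0.0105 mg/L = 10.5 μg/L.
V₂ = C₁V₁/C₂ = 720 × 5.01 / 10.5 = 344 mL.
Diluent to add = V₂ − V₁ = 344 − 5.01 = 339 mL.

339 mL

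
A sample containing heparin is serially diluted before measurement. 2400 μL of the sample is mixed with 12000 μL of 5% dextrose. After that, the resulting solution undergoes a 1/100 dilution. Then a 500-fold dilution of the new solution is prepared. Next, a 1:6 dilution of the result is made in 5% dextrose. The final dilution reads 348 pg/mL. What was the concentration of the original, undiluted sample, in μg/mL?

Overall dilution factor = 6 × 100 × 500 × 6 = 1.80 × 10⁶.
Original = 348 pg/mL × 1.80 × 10⁶ = 6.26 × 10⁸ pg/mL = 626 μg/mL.

626 μg/mL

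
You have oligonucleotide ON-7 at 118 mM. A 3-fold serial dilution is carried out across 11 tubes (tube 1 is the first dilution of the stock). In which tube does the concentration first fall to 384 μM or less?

tube 6

Tube n has concentration 118 mM / 3ⁿ.
Need 3ⁿ ≥ 118 mM / 384 μM = 307, so n ≥ 5.21.
First such tube: n = 6.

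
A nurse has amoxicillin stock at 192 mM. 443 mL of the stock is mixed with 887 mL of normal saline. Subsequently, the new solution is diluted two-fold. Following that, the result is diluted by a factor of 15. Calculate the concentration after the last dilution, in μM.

2130 μM

Overall dilution factor = 3.002 × 2 × 15 = 90.1.
192 mM / 90.1 = 2.13 mM = 2130 μM.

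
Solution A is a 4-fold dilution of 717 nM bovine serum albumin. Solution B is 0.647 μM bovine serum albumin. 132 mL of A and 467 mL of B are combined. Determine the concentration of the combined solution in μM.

C_A = 717 nM / 4 = 179 nM.
C_B = 0.647 μM = 647 nM.
C_mix = (C_A·V_A + C_B·V_B)/(V_A + V_B) = (179×132 + 647×467) / 599.0 = 544 nM = 0.544 μM.

0.544 μM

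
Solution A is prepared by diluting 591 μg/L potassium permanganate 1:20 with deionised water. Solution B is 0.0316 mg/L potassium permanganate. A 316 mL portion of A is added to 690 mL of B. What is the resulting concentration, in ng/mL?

31.0 ng/mL

C_A = 591 μg/L / 20 = 29.5 μg/L.
C_B = 0.0316 mg/L = 31.6 μg/L.
C_mix = (C_A·V_A + C_B·V_B)/(V_A + V_B) = (29.5×316 + 31.6×690) / 1006 = 31.0 μg/L = 31.0 ng/mL.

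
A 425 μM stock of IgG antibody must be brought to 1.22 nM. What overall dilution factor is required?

Factor = C₀/C_target = 425 μM / 1.22 nM = 3.48 × 10⁵.

3.48 × 10⁵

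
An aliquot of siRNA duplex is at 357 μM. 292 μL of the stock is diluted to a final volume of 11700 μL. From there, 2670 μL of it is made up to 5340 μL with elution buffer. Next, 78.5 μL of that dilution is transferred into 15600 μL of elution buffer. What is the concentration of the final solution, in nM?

22.3 nM

Overall dilution factor = 40.07 × 2 × 199.7 = 1.60 × 10⁴.
357 μM / 1.60 × 10⁴ = 0.0223 μM = 22.3 nM.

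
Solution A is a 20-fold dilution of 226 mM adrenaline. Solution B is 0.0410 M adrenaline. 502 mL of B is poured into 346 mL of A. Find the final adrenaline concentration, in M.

0.0289 M

C_A = 226 mM / 20 = 11.3 mM.
C_B = 0.0410 M = 41.0 mM.
C_mix = (C_A·V_A + C_B·V_B)/(V_A + V_B) = (11.3×346 + 41.0×502) / 848.0 = 28.9 mM = 0.0289 M.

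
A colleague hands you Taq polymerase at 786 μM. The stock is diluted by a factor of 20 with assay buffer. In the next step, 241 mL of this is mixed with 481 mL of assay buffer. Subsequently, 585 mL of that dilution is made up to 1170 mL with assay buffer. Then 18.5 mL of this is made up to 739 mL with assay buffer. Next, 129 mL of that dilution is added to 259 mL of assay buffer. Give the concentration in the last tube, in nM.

Overall dilution factor = 20 × 2.996 × 2 × 39.95 × 3.008 = 1.44 × 10⁴.
786 μM / 1.44 × 10⁴ = 0.0546 μM = 54.6 nM.

54.6 nM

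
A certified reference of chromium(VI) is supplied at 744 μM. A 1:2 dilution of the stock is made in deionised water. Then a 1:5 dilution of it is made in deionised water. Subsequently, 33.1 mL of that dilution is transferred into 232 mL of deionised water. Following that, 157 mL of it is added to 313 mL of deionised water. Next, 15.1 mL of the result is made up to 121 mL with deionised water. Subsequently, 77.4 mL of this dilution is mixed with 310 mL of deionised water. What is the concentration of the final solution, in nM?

Overall dilution factor = 2 × 5 × 8.009 × 2.994 × 8.013 × 5.005 = 9616.
744 μM / 9616 = 0.0774 μM = 77.4 nM.

77.4 nM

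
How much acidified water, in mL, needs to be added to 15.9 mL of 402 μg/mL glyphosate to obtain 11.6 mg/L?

535 mL

11.6 mg/L = 11.6 μg/mL.
V₂ = C₁V₁/C₂ = 402 × 15.9 / 11.6 = 551 mL.
Diluent to add = V₂ − V₁ = 551 − 15.9 = 535 mL.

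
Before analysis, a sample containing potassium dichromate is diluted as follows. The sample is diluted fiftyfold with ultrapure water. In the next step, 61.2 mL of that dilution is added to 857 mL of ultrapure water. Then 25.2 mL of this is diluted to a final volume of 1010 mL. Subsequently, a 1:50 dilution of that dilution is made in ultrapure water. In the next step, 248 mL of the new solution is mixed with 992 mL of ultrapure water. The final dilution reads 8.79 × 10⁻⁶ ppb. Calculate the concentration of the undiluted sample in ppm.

Overall dilution factor = 50 × 15.00 × 40.08 × 50 × 5 = 7.52 × 10⁶.
Original = 8.79 × 10⁻⁶ ppb × 7.52 × 10⁶ = 66.1 ppb = 0.0661 ppm.

0.0661 ppm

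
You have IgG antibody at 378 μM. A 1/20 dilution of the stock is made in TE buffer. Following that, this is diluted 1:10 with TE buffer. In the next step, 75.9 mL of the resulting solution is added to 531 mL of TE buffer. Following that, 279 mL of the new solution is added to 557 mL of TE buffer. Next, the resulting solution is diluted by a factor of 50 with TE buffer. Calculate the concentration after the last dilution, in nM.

Overall dilution factor = 20 × 10 × 7.996 × 2.996 × 50 = 2.40 × 10⁵.
378 μM / 2.40 × 10⁵ = 1.58 × 10⁻³ μM = 1.58 nM.

1.58 nM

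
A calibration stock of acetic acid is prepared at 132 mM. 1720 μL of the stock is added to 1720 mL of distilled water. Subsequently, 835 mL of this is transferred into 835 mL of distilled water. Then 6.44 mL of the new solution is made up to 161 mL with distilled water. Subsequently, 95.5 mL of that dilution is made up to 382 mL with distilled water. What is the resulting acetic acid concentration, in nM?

659 nM

Overall dilution factor = 1001 × 2 × 25 × 4 = 2.00 × 10⁵.
132 mM / 2.00 × 10⁵ = 6.59 × 10⁻⁴ mM = 659 nM.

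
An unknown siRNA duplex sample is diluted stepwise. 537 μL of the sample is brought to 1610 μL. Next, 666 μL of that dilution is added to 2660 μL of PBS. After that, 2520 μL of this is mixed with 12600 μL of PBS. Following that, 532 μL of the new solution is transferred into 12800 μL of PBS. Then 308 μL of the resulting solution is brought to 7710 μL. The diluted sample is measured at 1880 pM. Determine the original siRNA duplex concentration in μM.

Overall dilution factor = 2.998 × 4.994 × 6 × 25.06 × 25.03 = 5.64 × 10⁴.
Original = 1880 pM × 5.64 × 10⁴ = 1.06 × 10⁸ pM = 106 μM.

106 μM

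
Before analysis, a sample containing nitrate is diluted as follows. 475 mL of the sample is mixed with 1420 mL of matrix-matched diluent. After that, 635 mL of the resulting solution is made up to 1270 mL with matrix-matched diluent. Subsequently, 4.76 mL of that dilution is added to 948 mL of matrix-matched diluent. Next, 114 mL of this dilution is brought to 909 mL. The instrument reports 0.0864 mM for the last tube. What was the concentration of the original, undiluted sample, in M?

Overall dilution factor = 3.989 × 2 × 200.2 × 7.974 = 1.27 × 10⁴.
Original = 0.0864 mM × 1.27 × 10⁴ = 1100 mM = 1.10 M.

1.10 M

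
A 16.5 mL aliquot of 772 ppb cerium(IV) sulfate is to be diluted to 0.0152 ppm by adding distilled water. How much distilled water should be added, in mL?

822 mL

0.0152 ppm = 15.2 ppb.
V₂ = C₁V₁/C₂ = 772 × 16.5 / 15.2 = 838 mL.
Diluent to add = V₂ − V₁ = 838 − 16.5 = 822 mL.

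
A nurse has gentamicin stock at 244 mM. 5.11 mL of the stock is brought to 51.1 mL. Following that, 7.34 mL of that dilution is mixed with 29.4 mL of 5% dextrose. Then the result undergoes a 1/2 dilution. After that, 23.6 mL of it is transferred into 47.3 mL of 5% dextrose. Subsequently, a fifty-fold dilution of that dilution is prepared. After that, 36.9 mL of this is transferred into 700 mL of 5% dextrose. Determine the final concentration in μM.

0.813 μM

Overall dilution factor = 10 × 5.005 × 2 × 3.004 × 50 × 19.97 = 3.00 × 10⁵.
244 mM / 3.00 × 10⁵ = 8.13 × 10⁻⁴ mM = 0.813 μM.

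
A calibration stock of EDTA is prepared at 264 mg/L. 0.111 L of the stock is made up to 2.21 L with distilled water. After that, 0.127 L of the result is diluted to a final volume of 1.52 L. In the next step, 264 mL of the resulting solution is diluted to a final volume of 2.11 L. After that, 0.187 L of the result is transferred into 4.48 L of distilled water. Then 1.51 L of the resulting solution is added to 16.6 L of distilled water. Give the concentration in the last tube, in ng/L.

Overall dilution factor = 19.91 × 11.97 × 7.992 × 24.96 × 11.99 = 5.70 × 10⁵.
264 mg/L / 5.70 × 10⁵ = 4.63 × 10⁻⁴ mg/L = 463 ng/L.

463 ng/L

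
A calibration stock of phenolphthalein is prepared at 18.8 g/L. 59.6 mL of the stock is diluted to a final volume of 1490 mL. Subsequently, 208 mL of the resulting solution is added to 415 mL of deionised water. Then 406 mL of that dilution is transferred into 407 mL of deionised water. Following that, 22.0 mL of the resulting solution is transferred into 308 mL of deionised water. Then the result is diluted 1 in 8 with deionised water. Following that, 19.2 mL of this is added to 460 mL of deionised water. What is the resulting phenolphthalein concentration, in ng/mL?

41.9 ng/mL

Overall dilution factor = 25 × 2.995 × 2.002 × 15 × 8 × 24.96 = 4.49 × 10⁵.
18.8 g/L / 4.49 × 10⁵ = 4.19 × 10⁻⁵ g/L = 41.9 ng/mL.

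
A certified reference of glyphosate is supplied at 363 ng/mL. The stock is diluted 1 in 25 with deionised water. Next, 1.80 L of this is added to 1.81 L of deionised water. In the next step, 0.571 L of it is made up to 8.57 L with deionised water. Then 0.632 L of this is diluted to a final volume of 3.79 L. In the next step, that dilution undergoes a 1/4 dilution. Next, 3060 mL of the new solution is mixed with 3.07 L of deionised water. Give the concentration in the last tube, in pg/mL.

Overall dilution factor = 25 × 2.006 × 15.01 × 5.997 × 4 × 2.003 = 3.62 × 10⁴.
363 ng/mL / 3.62 × 10⁴ = 0.0100 ng/mL = 10.0 pg/mL.

10.0 pg/mL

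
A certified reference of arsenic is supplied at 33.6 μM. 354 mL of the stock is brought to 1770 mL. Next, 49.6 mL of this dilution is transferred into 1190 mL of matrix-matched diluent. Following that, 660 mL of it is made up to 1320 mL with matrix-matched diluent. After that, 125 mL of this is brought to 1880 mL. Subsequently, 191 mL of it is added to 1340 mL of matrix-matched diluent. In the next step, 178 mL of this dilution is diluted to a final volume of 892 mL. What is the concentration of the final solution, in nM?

0.223 nM

Overall dilution factor = 5 × 24.99 × 2 × 15.04 × 8.016 × 5.011 = 1.51 × 10⁵.
33.6 μM / 1.51 × 10⁵ = 2.23 × 10⁻⁴ μM = 0.223 nM.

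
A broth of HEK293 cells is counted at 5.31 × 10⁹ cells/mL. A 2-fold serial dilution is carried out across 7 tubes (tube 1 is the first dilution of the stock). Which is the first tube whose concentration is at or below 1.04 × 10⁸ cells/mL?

tube 6

Tube n has concentration 5.31 × 10⁹ cells/mL / 2ⁿ.
Need 2ⁿ ≥ 5.31 × 10⁹ cells/mL / 1.04 × 10⁸ cells/mL = 51.1, so n ≥ 5.67.
First such tube: n = 6.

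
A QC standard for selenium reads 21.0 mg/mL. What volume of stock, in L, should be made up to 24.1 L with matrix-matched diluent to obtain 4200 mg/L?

4200 mg/L = 4.20 mg/mL.
V₁ = C₂V₂/C₁ = 4.20 × 24.1 / 21.0 = 4.82 L.

4.82 L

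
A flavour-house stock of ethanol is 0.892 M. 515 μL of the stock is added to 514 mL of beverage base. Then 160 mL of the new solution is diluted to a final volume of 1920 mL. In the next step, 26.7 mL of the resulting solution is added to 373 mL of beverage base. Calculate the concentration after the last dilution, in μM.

Overall dilution factor = 999.1 × 12 × 14.97 = 1.79 × 10⁵.
0.892 M / 1.79 × 10⁵ = 4.97 × 10⁻⁶ M = 4.97 μM.

4.97 μM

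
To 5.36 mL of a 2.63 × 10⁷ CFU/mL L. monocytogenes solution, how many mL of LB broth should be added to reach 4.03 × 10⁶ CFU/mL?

29.6 mL

V₂ = C₁V₁/C₂ = 2.63 × 10⁷ × 5.36 / 4.03 × 10⁶ = 35.0 mL.
Diluent to add = V₂ − V₁ = 35.0 − 5.36 = 29.6 mL.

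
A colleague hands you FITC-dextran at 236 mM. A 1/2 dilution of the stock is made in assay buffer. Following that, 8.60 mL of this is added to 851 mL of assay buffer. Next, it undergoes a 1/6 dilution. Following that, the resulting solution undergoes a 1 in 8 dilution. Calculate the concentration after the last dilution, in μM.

Overall dilution factor = 2 × 99.95 × 6 × 8 = 9596.
236 mM / 9596 = 0.0246 mM = 24.6 μM.

24.6 μM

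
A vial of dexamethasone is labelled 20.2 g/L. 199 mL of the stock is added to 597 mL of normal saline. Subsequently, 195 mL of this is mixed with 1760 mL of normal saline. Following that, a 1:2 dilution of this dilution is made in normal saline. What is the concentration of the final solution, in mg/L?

Overall dilution factor = 4 × 10.03 × 2 = 80.2.
20.2 g/L / 80.2 = 0.252 g/L = 252 mg/L.

252 mg/L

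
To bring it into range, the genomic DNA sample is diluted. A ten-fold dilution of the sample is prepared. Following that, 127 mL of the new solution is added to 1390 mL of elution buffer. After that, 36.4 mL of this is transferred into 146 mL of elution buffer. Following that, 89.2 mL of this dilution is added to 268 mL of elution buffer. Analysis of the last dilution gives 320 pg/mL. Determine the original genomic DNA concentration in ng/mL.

Overall dilution factor = 10 × 11.94 × 5.011 × 4.004 = 2397.
Original = 320 pg/mL × 2397 = 7.67 × 10⁵ pg/mL = 767 ng/mL.

767 ng/mL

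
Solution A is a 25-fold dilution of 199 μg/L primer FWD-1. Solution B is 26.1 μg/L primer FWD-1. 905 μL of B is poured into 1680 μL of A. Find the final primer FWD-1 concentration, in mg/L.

C_A = 199 μg/L / 25 = 7.96 μg/L.
C_mix = (C_A·V_A + C_B·V_B)/(V_A + V_B) = (7.96×1680 + 26.1×905) / 2585 = 14.3 μg/L = 0.0143 mg/L.

0.0143 mg/L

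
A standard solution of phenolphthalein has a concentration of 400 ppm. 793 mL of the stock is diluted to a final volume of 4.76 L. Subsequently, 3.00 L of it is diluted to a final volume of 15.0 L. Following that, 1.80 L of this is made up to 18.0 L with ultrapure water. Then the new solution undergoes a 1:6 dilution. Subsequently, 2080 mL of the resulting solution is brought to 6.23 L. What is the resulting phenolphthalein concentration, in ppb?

Overall dilution factor = 6.003 × 5 × 10 × 6 × 2.995 = 5394.
400 ppm / 5394 = 0.0742 ppm = 74.2 ppb.

74.2 ppb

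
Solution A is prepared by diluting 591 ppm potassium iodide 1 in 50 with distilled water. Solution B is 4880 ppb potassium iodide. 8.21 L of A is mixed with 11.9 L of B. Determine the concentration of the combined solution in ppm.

C_A = 591 ppm / 50 = 11.8 ppm.
C_B = 4880 ppb = 4.88 ppm.
C_mix = (C_A·V_A + C_B·V_B)/(V_A + V_B) = (11.8×8.21 + 4.88×11.9) / 20.11 = 7.71 ppm.

7.71 ppm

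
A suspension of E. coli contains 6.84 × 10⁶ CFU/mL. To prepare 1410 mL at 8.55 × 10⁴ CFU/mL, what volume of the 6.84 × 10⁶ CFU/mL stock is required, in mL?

V₁ = C₂V₂/C₁ = 8.55 × 10⁴ × 1410 / 6.84 × 10⁶ = 17.6 mL.

17.6 mL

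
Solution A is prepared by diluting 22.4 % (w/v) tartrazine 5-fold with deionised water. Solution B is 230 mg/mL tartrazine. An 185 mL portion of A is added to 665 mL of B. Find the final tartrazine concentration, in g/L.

C_A = 22.4 % (w/v) / 5 = 4.48 % (w/v).
C_B = 230 mg/mL = 23.0 % (w/v).
C_mix = (C_A·V_A + C_B·V_B)/(V_A + V_B) = (4.48×185 + 23.0×665) / 850.0 = 19.0 % (w/v) = 190 g/L.

190 g/L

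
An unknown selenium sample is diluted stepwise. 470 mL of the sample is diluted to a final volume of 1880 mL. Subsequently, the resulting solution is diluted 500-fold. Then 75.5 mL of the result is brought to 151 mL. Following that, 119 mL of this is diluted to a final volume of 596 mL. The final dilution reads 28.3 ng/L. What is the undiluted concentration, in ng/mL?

567 ng/mL

Overall dilution factor = 4 × 500 × 2 × 5.008 = 2.00 × 10⁴.
Original = 28.3 ng/L × 2.00 × 10⁴ = 5.67 × 10⁵ ng/L = 567 ng/mL.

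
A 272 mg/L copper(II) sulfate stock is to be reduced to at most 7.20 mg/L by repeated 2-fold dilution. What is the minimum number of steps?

Need 2ⁿ ≥ 37.8, so n ≥ log(37.8)/log(2) = 5.24.
Minimum whole steps: n = 6.

6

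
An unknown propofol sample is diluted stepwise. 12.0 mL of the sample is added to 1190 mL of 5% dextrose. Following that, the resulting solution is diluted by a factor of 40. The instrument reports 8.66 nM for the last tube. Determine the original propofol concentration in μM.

Overall dilution factor = 100.2 × 40 = 4007.
Original = 8.66 nM × 4007 = 3.47 × 10⁴ nM = 34.7 μM.

34.7 μM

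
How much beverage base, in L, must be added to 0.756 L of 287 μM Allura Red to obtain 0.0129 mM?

0.0129 mM = 12.9 μM.
V₂ = C₁V₁/C₂ = 287 × 0.756 / 12.9 = 16.8 L.
Diluent to add = V₂ − V₁ = 16.8 − 0.756 = 16.1 L.

16.1 L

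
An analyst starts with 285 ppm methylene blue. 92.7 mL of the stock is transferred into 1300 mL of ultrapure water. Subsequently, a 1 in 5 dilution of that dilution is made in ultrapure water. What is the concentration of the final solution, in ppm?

3.79 ppm

Overall dilution factor = 15.02 × 5 = 75.1.
285 ppm / 75.1 = 3.79 ppm.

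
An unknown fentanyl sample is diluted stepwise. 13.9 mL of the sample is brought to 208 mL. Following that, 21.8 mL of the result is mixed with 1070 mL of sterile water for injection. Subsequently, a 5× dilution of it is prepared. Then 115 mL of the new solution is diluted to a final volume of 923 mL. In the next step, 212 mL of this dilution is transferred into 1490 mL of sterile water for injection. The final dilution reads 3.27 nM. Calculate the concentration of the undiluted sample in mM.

0.790 mM

Overall dilution factor = 14.96 × 50.08 × 5 × 8.026 × 8.028 = 2.41 × 10⁵.
Original = 3.27 nM × 2.41 × 10⁵ = 7.90 × 10⁵ nM = 0.790 mM.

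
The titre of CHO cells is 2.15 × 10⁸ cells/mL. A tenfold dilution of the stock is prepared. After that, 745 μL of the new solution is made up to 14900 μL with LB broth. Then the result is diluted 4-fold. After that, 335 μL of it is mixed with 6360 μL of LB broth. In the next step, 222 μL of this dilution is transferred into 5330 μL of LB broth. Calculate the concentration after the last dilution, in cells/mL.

538 cells/mL

Overall dilution factor = 10 × 20 × 4 × 19.99 × 25.01 = 4.00 × 10⁵.
2.15 × 10⁸ cells/mL / 4.00 × 10⁵ = 538 cells/mL.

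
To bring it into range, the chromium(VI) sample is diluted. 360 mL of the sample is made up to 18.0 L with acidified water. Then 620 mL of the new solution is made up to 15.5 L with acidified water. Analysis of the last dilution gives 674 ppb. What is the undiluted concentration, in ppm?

842 ppm

Overall dilution factor = 50 × 25 = 1250.
Original = 674 ppb × 1250 = 8.43 × 10⁵ ppb = 842 ppm.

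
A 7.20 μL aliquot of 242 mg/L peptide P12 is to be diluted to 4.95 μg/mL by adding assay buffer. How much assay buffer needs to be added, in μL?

4.95 μg/mL = 4.95 mg/L.
V₂ = C₁V₁/C₂ = 242 × 7.20 / 4.95 = 352 μL.
Diluent to add = V₂ − V₁ = 352 − 7.20 = 345 μL.

345 μL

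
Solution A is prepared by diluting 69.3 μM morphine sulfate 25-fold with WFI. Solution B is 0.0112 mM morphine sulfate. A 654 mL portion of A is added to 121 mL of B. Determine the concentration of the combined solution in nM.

C_A = 69.3 μM / 25 = 2.77 μM.
C_B = 0.0112 mM = 11.2 μM.
C_mix = (C_A·V_A + C_B·V_B)/(V_A + V_B) = (2.77×654 + 11.2×121) / 775.0 = 4.09 μM = 4090 nM.

4090 nM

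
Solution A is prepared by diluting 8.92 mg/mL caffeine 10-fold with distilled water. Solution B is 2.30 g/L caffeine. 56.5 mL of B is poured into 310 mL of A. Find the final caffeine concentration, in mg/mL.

1.11 mg/mL

C_A = 8.92 mg/mL / 10 = 0.892 mg/mL.
C_B = 2.30 g/L = 2.30 mg/mL.
C_mix = (C_A·V_A + C_B·V_B)/(V_A + V_B) = (0.892×310 + 2.30×56.5) / 366.5 = 1.11 mg/mL.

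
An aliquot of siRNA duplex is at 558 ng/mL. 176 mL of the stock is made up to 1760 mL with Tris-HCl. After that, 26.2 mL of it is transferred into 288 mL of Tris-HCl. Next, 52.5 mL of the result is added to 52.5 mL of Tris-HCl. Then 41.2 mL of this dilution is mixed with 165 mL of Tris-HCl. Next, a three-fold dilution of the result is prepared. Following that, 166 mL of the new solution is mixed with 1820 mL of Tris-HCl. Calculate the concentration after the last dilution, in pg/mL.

Overall dilution factor = 10 × 11.99 × 2 × 5.005 × 3 × 11.96 = 4.31 × 10⁴.
558 ng/mL / 4.31 × 10⁴ = 0.0130 ng/mL = 13.0 pg/mL.

13.0 pg/mL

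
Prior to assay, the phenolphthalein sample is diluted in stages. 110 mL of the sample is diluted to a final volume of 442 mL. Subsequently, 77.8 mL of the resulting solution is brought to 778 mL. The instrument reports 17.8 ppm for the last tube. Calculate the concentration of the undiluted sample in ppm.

715 ppm

Overall dilution factor = 4.018 × 10 = 40.2.
Original = 17.8 ppm × 40.2 = 715 ppm.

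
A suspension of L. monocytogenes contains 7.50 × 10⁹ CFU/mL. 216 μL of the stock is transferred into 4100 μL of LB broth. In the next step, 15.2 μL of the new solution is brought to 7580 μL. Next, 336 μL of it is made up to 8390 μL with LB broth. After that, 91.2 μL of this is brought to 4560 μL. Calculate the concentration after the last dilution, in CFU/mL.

Overall dilution factor = 19.98 × 498.7 × 24.97 × 50 = 1.24 × 10⁷.
7.50 × 10⁹ CFU/mL / 1.24 × 10⁷ = 603 CFU/mL.

603 CFU/mL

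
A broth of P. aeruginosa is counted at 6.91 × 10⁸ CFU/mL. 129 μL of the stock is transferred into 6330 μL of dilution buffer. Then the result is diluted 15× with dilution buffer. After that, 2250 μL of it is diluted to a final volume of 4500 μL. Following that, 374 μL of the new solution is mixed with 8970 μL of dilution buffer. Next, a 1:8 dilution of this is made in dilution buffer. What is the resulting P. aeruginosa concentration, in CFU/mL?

Overall dilution factor = 50.07 × 15 × 2 × 24.98 × 8 = 3.00 × 10⁵.
6.91 × 10⁸ CFU/mL / 3.00 × 10⁵ = 2300 CFU/mL.

2300 CFU/mL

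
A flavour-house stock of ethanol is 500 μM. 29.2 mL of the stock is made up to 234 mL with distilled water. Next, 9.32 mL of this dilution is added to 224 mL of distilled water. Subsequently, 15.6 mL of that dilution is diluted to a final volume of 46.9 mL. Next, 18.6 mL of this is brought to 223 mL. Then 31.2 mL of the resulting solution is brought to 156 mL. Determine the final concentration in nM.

13.8 nM

Overall dilution factor = 8.014 × 25.03 × 3.006 × 11.99 × 5 = 3.62 × 10⁴.
500 μM / 3.62 × 10⁴ = 0.0138 μM = 13.8 nM.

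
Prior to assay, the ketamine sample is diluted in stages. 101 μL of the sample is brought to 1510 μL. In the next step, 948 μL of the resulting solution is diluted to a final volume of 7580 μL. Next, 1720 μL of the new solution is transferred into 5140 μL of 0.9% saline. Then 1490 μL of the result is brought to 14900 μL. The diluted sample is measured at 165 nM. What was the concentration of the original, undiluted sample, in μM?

787 μM

Overall dilution factor = 14.95 × 7.996 × 3.988 × 10 = 4768.
Original = 165 nM × 4768 = 7.87 × 10⁵ nM = 787 μM.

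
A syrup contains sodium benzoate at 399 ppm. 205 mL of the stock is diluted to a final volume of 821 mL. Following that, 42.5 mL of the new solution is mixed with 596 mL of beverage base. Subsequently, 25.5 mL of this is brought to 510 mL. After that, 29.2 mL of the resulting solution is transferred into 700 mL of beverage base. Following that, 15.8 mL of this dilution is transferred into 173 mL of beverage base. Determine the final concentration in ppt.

1110 ppt

Overall dilution factor = 4.005 × 15.02 × 20 × 24.97 × 11.95 = 3.59 × 10⁵.
399 ppm / 3.59 × 10⁵ = 1.11 × 10⁻³ ppm = 1110 ppt.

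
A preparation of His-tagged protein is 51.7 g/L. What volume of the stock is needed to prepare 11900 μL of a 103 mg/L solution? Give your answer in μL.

103 mg/L = 0.103 g/L.
V₁ = C₂V₂/C₁ = 0.103 × 11900 / 51.7 = 23.7 μL.

23.7 μL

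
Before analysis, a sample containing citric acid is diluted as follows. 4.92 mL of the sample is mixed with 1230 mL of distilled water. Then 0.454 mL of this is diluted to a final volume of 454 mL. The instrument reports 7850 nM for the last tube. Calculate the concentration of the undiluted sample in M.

Overall dilution factor = 251 × 1000 = 2.51 × 10⁵.
Original = 7850 nM × 2.51 × 10⁵ = 1.97 × 10⁹ nM = 1.97 M.

1.97 M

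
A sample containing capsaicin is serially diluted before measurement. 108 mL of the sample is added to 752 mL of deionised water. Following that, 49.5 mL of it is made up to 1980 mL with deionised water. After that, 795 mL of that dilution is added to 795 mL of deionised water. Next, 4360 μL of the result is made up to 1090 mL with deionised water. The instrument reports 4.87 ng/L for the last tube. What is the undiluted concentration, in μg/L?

Overall dilution factor = 7.963 × 40 × 2 × 250 = 1.59 × 10⁵.
Original = 4.87 ng/L × 1.59 × 10⁵ = 7.76 × 10⁵ ng/L = 776 μg/L.

776 μg/L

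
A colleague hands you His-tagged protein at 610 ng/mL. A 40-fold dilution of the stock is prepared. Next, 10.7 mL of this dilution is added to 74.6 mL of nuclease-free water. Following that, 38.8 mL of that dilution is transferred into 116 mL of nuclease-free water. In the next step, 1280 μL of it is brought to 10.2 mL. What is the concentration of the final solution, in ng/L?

Overall dilution factor = 40 × 7.972 × 3.990 × 7.969 = 1.01 × 10⁴.
610 ng/mL / 1.01 × 10⁴ = 0.0602 ng/mL = 60.2 ng/L.

60.2 ng/L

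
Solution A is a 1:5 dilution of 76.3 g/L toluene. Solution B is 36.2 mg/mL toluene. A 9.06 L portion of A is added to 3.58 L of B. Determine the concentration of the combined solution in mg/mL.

C_A = 76.3 g/L / 5 = 15.3 g/L.
C_B = 36.2 mg/mL = 36.2 g/L.
C_mix = (C_A·V_A + C_B·V_B)/(V_A + V_B) = (15.3×9.06 + 36.2×3.58) / 12.64 = 21.2 g/L = 21.2 mg/mL.

21.2 mg/mL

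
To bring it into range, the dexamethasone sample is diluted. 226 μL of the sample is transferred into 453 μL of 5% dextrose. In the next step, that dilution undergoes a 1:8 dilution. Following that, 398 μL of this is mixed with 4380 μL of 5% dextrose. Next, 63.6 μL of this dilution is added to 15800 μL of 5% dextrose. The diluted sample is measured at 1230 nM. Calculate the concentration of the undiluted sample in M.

0.0885 M

Overall dilution factor = 3.004 × 8 × 12.01 × 249.4 = 7.20 × 10⁴.
Original = 1230 nM × 7.20 × 10⁴ = 8.85 × 10⁷ nM = 0.0885 M.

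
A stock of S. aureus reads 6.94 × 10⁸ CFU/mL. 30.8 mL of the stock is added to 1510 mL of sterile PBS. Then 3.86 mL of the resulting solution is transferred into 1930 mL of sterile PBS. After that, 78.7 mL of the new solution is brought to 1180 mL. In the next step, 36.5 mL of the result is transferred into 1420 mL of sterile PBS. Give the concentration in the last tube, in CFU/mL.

Overall dilution factor = 50.03 × 501 × 14.99 × 39.90 = 1.50 × 10⁷.
6.94 × 10⁸ CFU/mL / 1.50 × 10⁷ = 46.3 CFU/mL.

46.3 CFU/mL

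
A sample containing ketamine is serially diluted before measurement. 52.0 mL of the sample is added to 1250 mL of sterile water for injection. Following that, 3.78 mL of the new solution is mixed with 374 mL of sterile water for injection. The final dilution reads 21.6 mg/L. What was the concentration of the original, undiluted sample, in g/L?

Overall dilution factor = 25.04 × 99.94 = 2502.
Original = 21.6 mg/L × 2502 = 5.41 × 10⁴ mg/L = 54.1 g/L.

54.1 g/L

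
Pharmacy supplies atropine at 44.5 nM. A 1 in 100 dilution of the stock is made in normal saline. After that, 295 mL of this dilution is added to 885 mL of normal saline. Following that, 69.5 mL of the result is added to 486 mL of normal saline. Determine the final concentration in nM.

0.0139 nM

Overall dilution factor = 100 × 4 × 7.993 = 3197.
44.5 nM / 3197 = 0.0139 nM.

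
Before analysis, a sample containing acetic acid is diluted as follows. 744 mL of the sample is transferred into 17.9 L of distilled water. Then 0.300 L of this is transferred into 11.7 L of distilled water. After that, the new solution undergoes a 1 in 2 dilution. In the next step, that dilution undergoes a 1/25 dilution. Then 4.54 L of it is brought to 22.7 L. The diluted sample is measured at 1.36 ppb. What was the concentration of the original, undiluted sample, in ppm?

341 ppm

Overall dilution factor = 25.06 × 40 × 2 × 25 × 5 = 2.51 × 10⁵.
Original = 1.36 ppb × 2.51 × 10⁵ = 3.41 × 10⁵ ppb = 341 ppm.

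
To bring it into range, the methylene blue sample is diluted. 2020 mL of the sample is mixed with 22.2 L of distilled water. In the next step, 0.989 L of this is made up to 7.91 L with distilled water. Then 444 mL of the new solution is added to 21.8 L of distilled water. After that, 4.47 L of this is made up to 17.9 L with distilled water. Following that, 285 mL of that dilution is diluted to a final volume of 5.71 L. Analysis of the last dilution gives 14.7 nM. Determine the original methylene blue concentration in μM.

5670 μM

Overall dilution factor = 11.99 × 7.998 × 50.10 × 4.004 × 20.04 = 3.85 × 10⁵.
Original = 14.7 nM × 3.85 × 10⁵ = 5.67 × 10⁶ nM = 5670 μM.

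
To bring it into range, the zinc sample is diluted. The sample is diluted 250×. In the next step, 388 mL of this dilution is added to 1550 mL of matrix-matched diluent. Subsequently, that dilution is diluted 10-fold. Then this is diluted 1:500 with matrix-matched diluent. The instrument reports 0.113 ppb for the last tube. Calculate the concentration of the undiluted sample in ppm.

Overall dilution factor = 250 × 4.995 × 10 × 500 = 6.24 × 10⁶.
Original = 0.113 ppb × 6.24 × 10⁶ = 7.06 × 10⁵ ppb = 706 ppm.

706 ppm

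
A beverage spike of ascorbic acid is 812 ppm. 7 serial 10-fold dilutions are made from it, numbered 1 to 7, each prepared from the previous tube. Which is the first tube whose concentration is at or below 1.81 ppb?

Tube n has concentration 812 ppm / 10ⁿ.
Need 10ⁿ ≥ 812 ppm / 1.81 ppb = 4.49 × 10⁵, so n ≥ 5.65.
First such tube: n = 6.

tube 6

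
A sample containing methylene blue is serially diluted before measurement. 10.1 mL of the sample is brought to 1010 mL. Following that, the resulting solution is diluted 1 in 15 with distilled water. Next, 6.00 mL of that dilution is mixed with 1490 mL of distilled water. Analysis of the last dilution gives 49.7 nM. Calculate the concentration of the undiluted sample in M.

Overall dilution factor = 100 × 15 × 249.3 = 3.74 × 10⁵.
Original = 49.7 nM × 3.74 × 10⁵ = 1.86 × 10⁷ nM = 0.0186 M.

0.0186 M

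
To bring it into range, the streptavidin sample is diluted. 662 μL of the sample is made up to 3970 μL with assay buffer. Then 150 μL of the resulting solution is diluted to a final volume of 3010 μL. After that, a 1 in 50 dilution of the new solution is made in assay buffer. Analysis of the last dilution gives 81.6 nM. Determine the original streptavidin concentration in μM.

491 μM

Overall dilution factor = 5.997 × 20.07 × 50 = 6017.
Original = 81.6 nM × 6017 = 4.91 × 10⁵ nM = 491 μM.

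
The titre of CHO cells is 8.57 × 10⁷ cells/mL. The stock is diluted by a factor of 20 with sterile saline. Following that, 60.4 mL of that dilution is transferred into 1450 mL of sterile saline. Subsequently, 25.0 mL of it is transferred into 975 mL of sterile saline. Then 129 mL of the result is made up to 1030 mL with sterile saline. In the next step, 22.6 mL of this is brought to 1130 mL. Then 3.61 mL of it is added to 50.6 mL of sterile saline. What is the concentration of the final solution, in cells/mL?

0.715 cells/mL

Overall dilution factor = 20 × 25.01 × 40 × 7.984 × 50 × 15.02 = 1.20 × 10⁸.
8.57 × 10⁷ cells/mL / 1.20 × 10⁸ = 0.715 cells/mL.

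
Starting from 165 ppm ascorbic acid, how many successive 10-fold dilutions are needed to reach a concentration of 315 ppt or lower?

6

Need 10ⁿ ≥ 5.24 × 10⁵, so n ≥ log(5.24 × 10⁵)/log(10) = 5.72.
Minimum whole steps: n = 6.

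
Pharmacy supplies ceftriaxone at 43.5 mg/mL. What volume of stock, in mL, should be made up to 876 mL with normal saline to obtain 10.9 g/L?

10.9 g/L = 10.9 mg/mL.
V₁ = C₂V₂/C₁ = 10.9 × 876 / 43.5 = 220 mL.

220 mL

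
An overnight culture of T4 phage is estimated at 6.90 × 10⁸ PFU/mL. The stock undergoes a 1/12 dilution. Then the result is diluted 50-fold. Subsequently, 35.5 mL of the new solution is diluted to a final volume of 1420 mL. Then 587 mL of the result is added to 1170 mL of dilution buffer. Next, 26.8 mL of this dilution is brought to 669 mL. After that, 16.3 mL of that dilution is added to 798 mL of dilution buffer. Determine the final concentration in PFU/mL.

Overall dilution factor = 12 × 50 × 40 × 2.993 × 24.96 × 49.96 = 8.96 × 10⁷.
6.90 × 10⁸ PFU/mL / 8.96 × 10⁷ = 7.70 PFU/mL.

7.70 PFU/mL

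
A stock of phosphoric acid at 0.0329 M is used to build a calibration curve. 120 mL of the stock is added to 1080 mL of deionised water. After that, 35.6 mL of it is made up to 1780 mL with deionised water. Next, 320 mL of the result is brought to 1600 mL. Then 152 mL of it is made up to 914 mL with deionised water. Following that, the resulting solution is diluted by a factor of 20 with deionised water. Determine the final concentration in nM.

109 nM

Overall dilution factor = 10 × 50 × 5 × 6.013 × 20 = 3.01 × 10⁵.
0.0329 M / 3.01 × 10⁵ = 1.09 × 10⁻⁷ M = 109 nM.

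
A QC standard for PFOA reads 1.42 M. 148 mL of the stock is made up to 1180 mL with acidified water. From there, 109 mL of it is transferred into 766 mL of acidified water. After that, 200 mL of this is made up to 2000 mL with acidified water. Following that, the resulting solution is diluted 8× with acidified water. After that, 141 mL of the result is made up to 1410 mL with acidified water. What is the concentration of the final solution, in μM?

Overall dilution factor = 7.973 × 8.028 × 10 × 8 × 10 = 5.12 × 10⁴.
1.42 M / 5.12 × 10⁴ = 2.77 × 10⁻⁵ M = 27.7 μM.

27.7 μM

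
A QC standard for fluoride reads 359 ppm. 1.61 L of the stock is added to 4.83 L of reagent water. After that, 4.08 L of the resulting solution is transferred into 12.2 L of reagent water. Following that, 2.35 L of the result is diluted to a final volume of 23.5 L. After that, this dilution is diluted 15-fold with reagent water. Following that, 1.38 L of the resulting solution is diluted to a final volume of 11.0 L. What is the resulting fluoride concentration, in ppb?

Overall dilution factor = 4 × 3.990 × 10 × 15 × 7.971 = 1.91 × 10⁴.
359 ppm / 1.91 × 10⁴ = 0.0188 ppm = 18.8 ppb.

18.8 ppb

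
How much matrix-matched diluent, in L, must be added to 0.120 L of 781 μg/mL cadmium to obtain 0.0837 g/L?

0.0837 g/L = 83.7 μg/mL.
V₂ = C₁V₁/C₂ = 781 × 0.120 / 83.7 = 1.12 L.
Diluent to add = V₂ − V₁ = 1.12 − 0.120 = 1.00 L.

1.00 L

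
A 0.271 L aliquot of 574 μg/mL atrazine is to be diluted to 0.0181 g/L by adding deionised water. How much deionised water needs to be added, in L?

8.32 L

0.0181 g/L = 18.1 μg/mL.
V₂ = C₁V₁/C₂ = 574 × 0.271 / 18.1 = 8.59 L.
Diluent to add = V₂ − V₁ = 8.59 − 0.271 = 8.32 L.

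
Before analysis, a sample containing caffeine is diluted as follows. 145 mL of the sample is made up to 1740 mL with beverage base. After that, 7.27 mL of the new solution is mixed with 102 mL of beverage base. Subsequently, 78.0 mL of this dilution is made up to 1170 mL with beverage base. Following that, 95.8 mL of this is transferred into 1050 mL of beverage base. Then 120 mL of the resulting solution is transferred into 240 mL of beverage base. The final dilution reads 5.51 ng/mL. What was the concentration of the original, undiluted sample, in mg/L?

Overall dilution factor = 12 × 15.03 × 15 × 11.96 × 3 = 9.71 × 10⁴.
Original = 5.51 ng/mL × 9.71 × 10⁴ = 5.35 × 10⁵ ng/mL = 535 mg/L.

535 mg/L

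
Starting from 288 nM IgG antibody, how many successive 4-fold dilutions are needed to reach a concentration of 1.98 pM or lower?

9

Need 4ⁿ ≥ 1.45 × 10⁵, so n ≥ log(1.45 × 10⁵)/log(4) = 8.58.
Minimum whole steps: n = 9.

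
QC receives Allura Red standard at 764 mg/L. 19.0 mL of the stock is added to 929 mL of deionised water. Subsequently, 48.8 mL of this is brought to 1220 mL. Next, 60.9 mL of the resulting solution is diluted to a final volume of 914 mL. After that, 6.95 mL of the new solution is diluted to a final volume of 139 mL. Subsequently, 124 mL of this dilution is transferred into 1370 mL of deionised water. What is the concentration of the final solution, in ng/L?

Overall dilution factor = 49.89 × 25 × 15.01 × 20 × 12.05 = 4.51 × 10⁶.
764 mg/L / 4.51 × 10⁶ = 1.69 × 10⁻⁴ mg/L = 169 ng/L.

169 ng/L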